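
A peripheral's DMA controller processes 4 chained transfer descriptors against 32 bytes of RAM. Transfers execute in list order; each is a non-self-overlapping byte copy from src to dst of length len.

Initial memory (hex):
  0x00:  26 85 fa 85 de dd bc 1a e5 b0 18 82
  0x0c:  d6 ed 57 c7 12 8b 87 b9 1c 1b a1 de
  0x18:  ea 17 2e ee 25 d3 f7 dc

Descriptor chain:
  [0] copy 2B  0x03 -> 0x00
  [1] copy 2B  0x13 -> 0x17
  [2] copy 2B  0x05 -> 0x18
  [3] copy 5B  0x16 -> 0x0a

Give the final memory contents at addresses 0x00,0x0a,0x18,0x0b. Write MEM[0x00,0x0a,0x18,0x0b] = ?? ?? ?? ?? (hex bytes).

  after D0: wrote 2B at 0x00 = 85de
  after D1: wrote 2B at 0x17 = b91c
  after D2: wrote 2B at 0x18 = ddbc
  after D3: wrote 5B at 0x0a = a1b9ddbc2e
query mem[0x00]=0x85, mem[0x0a]=0xa1, mem[0x18]=0xdd, mem[0x0b]=0xb9

MEM[0x00,0x0a,0x18,0x0b] = 85 a1 dd b9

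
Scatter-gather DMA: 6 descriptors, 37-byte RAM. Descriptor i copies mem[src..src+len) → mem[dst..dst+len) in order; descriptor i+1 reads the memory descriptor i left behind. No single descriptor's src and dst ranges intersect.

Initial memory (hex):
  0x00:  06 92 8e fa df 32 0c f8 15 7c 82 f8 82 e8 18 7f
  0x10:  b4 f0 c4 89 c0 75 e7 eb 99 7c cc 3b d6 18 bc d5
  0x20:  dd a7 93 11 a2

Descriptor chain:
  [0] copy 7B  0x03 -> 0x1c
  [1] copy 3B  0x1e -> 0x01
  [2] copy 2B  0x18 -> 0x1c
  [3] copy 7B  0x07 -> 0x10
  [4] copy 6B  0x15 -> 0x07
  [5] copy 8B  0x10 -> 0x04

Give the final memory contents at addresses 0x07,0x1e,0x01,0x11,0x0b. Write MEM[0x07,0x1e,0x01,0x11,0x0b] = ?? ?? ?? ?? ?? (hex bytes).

#0 dst[0x1c+7] := {0xfa,0xdf,0x32,0x0c,0xf8,0x15,0x7c}
#1 dst[0x01+3] := {0x32,0x0c,0xf8}
#2 dst[0x1c+2] := {0x99,0x7c}
#3 dst[0x10+7] := {0xf8,0x15,0x7c,0x82,0xf8,0x82,0xe8}
#4 dst[0x07+6] := {0x82,0xe8,0xeb,0x99,0x7c,0xcc}
#5 dst[0x04+8] := {0xf8,0x15,0x7c,0x82,0xf8,0x82,0xe8,0xeb}
query mem[0x07]=0x82, mem[0x1e]=0x32, mem[0x01]=0x32, mem[0x11]=0x15, mem[0x0b]=0xeb

MEM[0x07,0x1e,0x01,0x11,0x0b] = 82 32 32 15 eb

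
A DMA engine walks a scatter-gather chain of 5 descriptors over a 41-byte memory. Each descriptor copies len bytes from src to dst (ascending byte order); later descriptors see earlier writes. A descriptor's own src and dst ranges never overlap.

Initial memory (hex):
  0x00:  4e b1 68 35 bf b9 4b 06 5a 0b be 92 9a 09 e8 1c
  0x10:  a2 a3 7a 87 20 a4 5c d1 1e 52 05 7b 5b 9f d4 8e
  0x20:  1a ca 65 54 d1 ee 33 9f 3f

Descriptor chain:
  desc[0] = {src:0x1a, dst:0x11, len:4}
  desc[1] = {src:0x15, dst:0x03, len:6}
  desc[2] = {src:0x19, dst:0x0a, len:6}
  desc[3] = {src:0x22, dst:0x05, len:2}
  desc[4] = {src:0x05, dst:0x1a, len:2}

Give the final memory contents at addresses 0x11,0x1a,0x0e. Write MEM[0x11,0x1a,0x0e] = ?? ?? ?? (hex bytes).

  after D0: wrote 4B at 0x11 = 057b5b9f
  after D1: wrote 6B at 0x03 = a45cd11e5205
  after D2: wrote 6B at 0x0a = 52057b5b9fd4
  after D3: wrote 2B at 0x05 = 6554
  after D4: wrote 2B at 0x1a = 6554
query mem[0x11]=0x05, mem[0x1a]=0x65, mem[0x0e]=0x9f

MEM[0x11,0x1a,0x0e] = 05 65 9f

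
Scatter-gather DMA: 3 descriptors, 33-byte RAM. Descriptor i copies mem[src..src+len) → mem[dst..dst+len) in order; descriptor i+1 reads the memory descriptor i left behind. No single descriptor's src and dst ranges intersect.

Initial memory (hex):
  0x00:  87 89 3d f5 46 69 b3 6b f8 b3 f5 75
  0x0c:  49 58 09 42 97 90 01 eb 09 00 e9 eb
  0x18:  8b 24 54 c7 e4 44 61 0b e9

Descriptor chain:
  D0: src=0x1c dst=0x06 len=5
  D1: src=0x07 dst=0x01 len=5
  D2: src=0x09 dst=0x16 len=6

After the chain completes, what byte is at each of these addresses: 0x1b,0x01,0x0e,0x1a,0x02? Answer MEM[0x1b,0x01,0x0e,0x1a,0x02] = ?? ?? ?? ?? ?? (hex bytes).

MEM[0x1b,0x01,0x0e,0x1a,0x02] = 09 44 09 58 61

D0: mem[0x06..0x0a] <- [e4 44 61 0b e9]
D1: mem[0x01..0x05] <- [44 61 0b e9 75]
D2: mem[0x16..0x1b] <- [0b e9 75 49 58 09]
query mem[0x1b]=0x09, mem[0x01]=0x44, mem[0x0e]=0x09, mem[0x1a]=0x58, mem[0x02]=0x61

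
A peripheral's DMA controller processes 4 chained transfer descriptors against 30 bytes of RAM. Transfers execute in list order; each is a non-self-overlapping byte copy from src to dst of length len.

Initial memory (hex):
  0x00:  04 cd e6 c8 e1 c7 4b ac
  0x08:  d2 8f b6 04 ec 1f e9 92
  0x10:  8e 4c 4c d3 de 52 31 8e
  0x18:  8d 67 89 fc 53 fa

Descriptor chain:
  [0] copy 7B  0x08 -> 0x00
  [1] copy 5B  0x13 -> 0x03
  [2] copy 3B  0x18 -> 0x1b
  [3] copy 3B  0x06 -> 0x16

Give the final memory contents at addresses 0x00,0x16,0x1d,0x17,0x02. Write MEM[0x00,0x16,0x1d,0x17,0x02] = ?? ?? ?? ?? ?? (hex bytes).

MEM[0x00,0x16,0x1d,0x17,0x02] = d2 31 89 8e b6

[0] 0x08->0x00 len=7 : d2 8f b6 04 ec 1f e9
[1] 0x13->0x03 len=5 : d3 de 52 31 8e
[2] 0x18->0x1b len=3 : 8d 67 89
[3] 0x06->0x16 len=3 : 31 8e d2
query mem[0x00]=0xd2, mem[0x16]=0x31, mem[0x1d]=0x89, mem[0x17]=0x8e, mem[0x02]=0xb6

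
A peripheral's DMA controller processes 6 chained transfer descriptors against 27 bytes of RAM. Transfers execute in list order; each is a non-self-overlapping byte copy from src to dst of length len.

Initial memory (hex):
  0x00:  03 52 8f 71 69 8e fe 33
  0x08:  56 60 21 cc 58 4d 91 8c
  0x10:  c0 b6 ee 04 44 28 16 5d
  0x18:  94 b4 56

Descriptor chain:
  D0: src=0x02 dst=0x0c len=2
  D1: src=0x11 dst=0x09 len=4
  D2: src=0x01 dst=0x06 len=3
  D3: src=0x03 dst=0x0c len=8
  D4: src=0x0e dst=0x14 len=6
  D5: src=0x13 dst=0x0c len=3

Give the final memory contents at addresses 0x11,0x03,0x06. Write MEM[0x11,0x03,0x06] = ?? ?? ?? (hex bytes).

  after D0: wrote 2B at 0x0c = 8f71
  after D1: wrote 4B at 0x09 = b6ee0444
  after D2: wrote 3B at 0x06 = 528f71
  after D3: wrote 8B at 0x0c = 71698e528f71b6ee
  after D4: wrote 6B at 0x14 = 8e528f71b6ee
  after D5: wrote 3B at 0x0c = ee8e52
query mem[0x11]=0x71, mem[0x03]=0x71, mem[0x06]=0x52

MEM[0x11,0x03,0x06] = 71 71 52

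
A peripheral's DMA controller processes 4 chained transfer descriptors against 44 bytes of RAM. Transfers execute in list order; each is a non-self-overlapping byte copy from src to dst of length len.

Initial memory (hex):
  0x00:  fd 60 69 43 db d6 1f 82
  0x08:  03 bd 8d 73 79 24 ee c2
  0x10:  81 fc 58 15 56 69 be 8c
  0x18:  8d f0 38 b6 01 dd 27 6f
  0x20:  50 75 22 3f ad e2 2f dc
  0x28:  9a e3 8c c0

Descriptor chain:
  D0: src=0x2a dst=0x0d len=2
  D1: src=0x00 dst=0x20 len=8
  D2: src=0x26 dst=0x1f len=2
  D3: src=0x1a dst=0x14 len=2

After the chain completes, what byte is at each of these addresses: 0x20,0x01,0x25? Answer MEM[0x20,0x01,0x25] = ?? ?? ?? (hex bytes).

MEM[0x20,0x01,0x25] = 82 60 d6

D0: mem[0x0d..0x0e] <- [8c c0]
D1: mem[0x20..0x27] <- [fd 60 69 43 db d6 1f 82]
D2: mem[0x1f..0x20] <- [1f 82]
D3: mem[0x14..0x15] <- [38 b6]
query mem[0x20]=0x82, mem[0x01]=0x60, mem[0x25]=0xd6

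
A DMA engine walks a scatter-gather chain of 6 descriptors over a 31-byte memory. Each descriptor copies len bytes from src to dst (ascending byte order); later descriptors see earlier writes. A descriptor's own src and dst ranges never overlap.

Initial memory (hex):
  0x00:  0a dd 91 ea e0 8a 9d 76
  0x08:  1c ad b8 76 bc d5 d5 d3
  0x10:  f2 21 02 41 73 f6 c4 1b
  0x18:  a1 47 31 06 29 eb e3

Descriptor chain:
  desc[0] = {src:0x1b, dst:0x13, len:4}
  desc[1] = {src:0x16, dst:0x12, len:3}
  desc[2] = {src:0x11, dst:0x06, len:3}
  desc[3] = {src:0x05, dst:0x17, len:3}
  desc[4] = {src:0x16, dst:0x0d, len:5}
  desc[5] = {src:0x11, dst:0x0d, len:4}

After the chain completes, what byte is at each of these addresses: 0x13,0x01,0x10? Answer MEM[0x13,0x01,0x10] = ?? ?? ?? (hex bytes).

MEM[0x13,0x01,0x10] = 1b dd a1

D0: mem[0x13..0x16] <- [06 29 eb e3]
D1: mem[0x12..0x14] <- [e3 1b a1]
D2: mem[0x06..0x08] <- [21 e3 1b]
D3: mem[0x17..0x19] <- [8a 21 e3]
D4: mem[0x0d..0x11] <- [e3 8a 21 e3 31]
D5: mem[0x0d..0x10] <- [31 e3 1b a1]
query mem[0x13]=0x1b, mem[0x01]=0xdd, mem[0x10]=0xa1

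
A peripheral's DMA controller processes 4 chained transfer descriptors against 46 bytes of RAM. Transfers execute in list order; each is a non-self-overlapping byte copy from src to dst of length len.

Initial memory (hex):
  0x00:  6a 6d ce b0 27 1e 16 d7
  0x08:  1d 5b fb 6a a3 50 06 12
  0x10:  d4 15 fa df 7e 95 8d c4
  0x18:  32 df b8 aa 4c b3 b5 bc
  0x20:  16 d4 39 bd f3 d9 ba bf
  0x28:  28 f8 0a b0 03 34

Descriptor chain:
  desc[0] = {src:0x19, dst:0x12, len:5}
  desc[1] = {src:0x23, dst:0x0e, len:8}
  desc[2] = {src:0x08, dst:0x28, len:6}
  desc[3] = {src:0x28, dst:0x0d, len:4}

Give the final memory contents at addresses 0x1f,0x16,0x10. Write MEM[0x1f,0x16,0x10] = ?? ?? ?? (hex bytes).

MEM[0x1f,0x16,0x10] = bc b3 6a

[0] 0x19->0x12 len=5 : df b8 aa 4c b3
[1] 0x23->0x0e len=8 : bd f3 d9 ba bf 28 f8 0a
[2] 0x08->0x28 len=6 : 1d 5b fb 6a a3 50
[3] 0x28->0x0d len=4 : 1d 5b fb 6a
query mem[0x1f]=0xbc, mem[0x16]=0xb3, mem[0x10]=0x6a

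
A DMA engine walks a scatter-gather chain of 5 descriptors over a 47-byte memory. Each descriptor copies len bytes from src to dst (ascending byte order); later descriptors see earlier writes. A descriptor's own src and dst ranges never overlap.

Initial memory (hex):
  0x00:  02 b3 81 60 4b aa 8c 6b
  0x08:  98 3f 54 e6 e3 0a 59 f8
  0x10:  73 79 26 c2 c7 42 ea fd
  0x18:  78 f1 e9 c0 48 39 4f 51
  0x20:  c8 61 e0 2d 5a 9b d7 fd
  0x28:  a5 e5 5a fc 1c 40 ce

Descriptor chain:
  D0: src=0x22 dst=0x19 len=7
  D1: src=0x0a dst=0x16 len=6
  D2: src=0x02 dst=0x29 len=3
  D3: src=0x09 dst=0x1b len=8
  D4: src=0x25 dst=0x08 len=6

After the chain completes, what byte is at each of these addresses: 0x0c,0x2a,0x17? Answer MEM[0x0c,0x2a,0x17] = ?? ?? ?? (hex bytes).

MEM[0x0c,0x2a,0x17] = 81 60 e6

[0] 0x22->0x19 len=7 : e0 2d 5a 9b d7 fd a5
[1] 0x0a->0x16 len=6 : 54 e6 e3 0a 59 f8
[2] 0x02->0x29 len=3 : 81 60 4b
[3] 0x09->0x1b len=8 : 3f 54 e6 e3 0a 59 f8 73
[4] 0x25->0x08 len=6 : 9b d7 fd a5 81 60
query mem[0x0c]=0x81, mem[0x2a]=0x60, mem[0x17]=0xe6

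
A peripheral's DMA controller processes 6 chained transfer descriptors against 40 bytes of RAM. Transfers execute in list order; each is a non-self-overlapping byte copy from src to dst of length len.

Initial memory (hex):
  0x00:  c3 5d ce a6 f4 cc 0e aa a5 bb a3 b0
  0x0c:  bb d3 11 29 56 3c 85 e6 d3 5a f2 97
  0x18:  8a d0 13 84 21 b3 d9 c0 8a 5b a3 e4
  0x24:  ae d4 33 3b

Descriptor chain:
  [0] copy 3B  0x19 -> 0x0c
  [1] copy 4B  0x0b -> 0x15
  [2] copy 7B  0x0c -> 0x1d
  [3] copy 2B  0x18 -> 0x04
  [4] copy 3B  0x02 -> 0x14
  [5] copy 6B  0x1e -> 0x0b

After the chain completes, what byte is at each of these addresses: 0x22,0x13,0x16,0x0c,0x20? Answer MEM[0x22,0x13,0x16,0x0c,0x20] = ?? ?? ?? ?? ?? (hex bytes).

  after D0: wrote 3B at 0x0c = d01384
  after D1: wrote 4B at 0x15 = b0d01384
  after D2: wrote 7B at 0x1d = d0138429563c85
  after D3: wrote 2B at 0x04 = 84d0
  after D4: wrote 3B at 0x14 = cea684
  after D5: wrote 6B at 0x0b = 138429563c85
query mem[0x22]=0x3c, mem[0x13]=0xe6, mem[0x16]=0x84, mem[0x0c]=0x84, mem[0x20]=0x29

MEM[0x22,0x13,0x16,0x0c,0x20] = 3c e6 84 84 29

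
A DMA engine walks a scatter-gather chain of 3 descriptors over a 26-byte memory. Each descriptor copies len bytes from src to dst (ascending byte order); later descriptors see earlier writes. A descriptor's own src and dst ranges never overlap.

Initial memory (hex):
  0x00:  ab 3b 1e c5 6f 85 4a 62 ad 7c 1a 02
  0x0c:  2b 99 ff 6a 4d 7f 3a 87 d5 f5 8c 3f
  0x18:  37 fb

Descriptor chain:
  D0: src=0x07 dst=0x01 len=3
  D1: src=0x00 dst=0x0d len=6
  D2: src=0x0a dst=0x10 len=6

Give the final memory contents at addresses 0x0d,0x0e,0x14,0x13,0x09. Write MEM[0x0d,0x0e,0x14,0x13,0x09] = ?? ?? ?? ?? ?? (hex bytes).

[0] 0x07->0x01 len=3 : 62 ad 7c
[1] 0x00->0x0d len=6 : ab 62 ad 7c 6f 85
[2] 0x0a->0x10 len=6 : 1a 02 2b ab 62 ad
query mem[0x0d]=0xab, mem[0x0e]=0x62, mem[0x14]=0x62, mem[0x13]=0xab, mem[0x09]=0x7c

MEM[0x0d,0x0e,0x14,0x13,0x09] = ab 62 62 ab 7c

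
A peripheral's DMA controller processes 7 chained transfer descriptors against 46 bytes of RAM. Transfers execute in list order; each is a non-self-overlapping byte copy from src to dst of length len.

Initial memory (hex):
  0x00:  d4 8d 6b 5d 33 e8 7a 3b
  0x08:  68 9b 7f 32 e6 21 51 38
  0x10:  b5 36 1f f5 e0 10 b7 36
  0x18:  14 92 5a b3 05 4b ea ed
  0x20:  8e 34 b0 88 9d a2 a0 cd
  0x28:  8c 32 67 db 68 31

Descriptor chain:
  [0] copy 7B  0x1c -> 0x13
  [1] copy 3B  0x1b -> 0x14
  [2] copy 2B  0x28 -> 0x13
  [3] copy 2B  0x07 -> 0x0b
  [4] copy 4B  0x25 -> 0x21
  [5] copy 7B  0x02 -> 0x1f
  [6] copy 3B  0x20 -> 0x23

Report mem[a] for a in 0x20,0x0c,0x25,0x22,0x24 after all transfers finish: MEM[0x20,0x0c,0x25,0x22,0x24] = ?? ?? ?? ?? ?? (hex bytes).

D0: mem[0x13..0x19] <- [05 4b ea ed 8e 34 b0]
D1: mem[0x14..0x16] <- [b3 05 4b]
D2: mem[0x13..0x14] <- [8c 32]
D3: mem[0x0b..0x0c] <- [3b 68]
D4: mem[0x21..0x24] <- [a2 a0 cd 8c]
D5: mem[0x1f..0x25] <- [6b 5d 33 e8 7a 3b 68]
D6: mem[0x23..0x25] <- [5d 33 e8]
query mem[0x20]=0x5d, mem[0x0c]=0x68, mem[0x25]=0xe8, mem[0x22]=0xe8, mem[0x24]=0x33

MEM[0x20,0x0c,0x25,0x22,0x24] = 5d 68 e8 e8 33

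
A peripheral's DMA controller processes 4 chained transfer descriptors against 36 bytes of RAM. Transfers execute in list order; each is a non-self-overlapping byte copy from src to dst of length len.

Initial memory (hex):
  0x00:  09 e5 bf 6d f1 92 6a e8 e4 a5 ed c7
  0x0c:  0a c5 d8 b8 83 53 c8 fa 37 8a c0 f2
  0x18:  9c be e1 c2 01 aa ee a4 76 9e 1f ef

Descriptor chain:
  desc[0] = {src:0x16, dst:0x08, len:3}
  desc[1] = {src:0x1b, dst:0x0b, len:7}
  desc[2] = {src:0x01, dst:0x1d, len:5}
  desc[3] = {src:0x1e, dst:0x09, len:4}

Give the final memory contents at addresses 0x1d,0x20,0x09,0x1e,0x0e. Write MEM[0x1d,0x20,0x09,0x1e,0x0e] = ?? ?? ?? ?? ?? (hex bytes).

MEM[0x1d,0x20,0x09,0x1e,0x0e] = e5 f1 bf bf ee

D0: mem[0x08..0x0a] <- [c0 f2 9c]
D1: mem[0x0b..0x11] <- [c2 01 aa ee a4 76 9e]
D2: mem[0x1d..0x21] <- [e5 bf 6d f1 92]
D3: mem[0x09..0x0c] <- [bf 6d f1 92]
query mem[0x1d]=0xe5, mem[0x20]=0xf1, mem[0x09]=0xbf, mem[0x1e]=0xbf, mem[0x0e]=0xee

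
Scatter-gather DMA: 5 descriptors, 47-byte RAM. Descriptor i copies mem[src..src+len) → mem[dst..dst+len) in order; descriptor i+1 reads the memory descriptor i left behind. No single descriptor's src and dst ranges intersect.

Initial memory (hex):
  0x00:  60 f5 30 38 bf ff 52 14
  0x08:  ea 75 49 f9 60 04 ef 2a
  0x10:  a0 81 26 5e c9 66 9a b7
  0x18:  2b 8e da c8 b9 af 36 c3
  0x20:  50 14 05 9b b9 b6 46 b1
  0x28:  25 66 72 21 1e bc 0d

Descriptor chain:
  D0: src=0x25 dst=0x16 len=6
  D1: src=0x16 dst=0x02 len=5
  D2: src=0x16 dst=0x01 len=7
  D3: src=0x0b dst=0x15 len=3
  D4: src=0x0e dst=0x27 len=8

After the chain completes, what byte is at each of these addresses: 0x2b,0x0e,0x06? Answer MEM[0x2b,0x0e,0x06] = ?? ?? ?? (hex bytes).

D0: mem[0x16..0x1b] <- [b6 46 b1 25 66 72]
D1: mem[0x02..0x06] <- [b6 46 b1 25 66]
D2: mem[0x01..0x07] <- [b6 46 b1 25 66 72 b9]
D3: mem[0x15..0x17] <- [f9 60 04]
D4: mem[0x27..0x2e] <- [ef 2a a0 81 26 5e c9 f9]
query mem[0x2b]=0x26, mem[0x0e]=0xef, mem[0x06]=0x72

MEM[0x2b,0x0e,0x06] = 26 ef 72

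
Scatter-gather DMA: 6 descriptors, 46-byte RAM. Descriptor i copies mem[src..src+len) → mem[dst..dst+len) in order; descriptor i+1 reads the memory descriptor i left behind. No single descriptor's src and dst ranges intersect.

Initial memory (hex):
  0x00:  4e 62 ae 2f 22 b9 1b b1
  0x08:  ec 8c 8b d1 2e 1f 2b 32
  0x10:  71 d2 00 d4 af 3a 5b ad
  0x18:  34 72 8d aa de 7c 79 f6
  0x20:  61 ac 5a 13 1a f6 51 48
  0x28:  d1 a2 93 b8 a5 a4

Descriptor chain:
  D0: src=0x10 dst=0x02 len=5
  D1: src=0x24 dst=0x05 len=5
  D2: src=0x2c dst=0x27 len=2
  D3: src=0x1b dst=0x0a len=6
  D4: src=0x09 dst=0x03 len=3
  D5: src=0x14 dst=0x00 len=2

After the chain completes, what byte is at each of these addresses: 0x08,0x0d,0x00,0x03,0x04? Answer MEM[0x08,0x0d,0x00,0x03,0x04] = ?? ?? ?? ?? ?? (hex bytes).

MEM[0x08,0x0d,0x00,0x03,0x04] = 48 79 af d1 aa

D0: mem[0x02..0x06] <- [71 d2 00 d4 af]
D1: mem[0x05..0x09] <- [1a f6 51 48 d1]
D2: mem[0x27..0x28] <- [a5 a4]
D3: mem[0x0a..0x0f] <- [aa de 7c 79 f6 61]
D4: mem[0x03..0x05] <- [d1 aa de]
D5: mem[0x00..0x01] <- [af 3a]
query mem[0x08]=0x48, mem[0x0d]=0x79, mem[0x00]=0xaf, mem[0x03]=0xd1, mem[0x04]=0xaa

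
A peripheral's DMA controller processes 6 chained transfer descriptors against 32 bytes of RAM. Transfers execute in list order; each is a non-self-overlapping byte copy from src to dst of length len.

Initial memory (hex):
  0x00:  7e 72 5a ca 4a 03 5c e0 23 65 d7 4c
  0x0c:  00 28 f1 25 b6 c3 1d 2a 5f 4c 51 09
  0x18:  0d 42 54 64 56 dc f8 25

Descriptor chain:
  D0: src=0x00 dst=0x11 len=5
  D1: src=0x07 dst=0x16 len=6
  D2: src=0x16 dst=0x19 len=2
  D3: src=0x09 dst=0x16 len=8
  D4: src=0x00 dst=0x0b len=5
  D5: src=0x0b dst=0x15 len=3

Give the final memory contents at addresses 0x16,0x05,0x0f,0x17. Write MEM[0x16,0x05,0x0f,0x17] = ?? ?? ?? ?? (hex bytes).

  after D0: wrote 5B at 0x11 = 7e725aca4a
  after D1: wrote 6B at 0x16 = e02365d74c00
  after D2: wrote 2B at 0x19 = e023
  after D3: wrote 8B at 0x16 = 65d74c0028f125b6
  after D4: wrote 5B at 0x0b = 7e725aca4a
  after D5: wrote 3B at 0x15 = 7e725a
query mem[0x16]=0x72, mem[0x05]=0x03, mem[0x0f]=0x4a, mem[0x17]=0x5a

MEM[0x16,0x05,0x0f,0x17] = 72 03 4a 5a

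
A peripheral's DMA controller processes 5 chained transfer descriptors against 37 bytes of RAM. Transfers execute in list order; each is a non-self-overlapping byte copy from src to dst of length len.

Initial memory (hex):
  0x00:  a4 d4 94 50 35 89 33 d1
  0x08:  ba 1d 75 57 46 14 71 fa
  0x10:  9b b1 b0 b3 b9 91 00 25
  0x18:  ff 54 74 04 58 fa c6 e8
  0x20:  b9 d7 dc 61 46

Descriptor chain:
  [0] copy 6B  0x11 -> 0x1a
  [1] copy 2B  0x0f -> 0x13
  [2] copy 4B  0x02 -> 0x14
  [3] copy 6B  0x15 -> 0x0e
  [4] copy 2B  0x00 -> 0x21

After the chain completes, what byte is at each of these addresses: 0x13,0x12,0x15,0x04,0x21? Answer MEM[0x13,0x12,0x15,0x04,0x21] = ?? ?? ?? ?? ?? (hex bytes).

[0] 0x11->0x1a len=6 : b1 b0 b3 b9 91 00
[1] 0x0f->0x13 len=2 : fa 9b
[2] 0x02->0x14 len=4 : 94 50 35 89
[3] 0x15->0x0e len=6 : 50 35 89 ff 54 b1
[4] 0x00->0x21 len=2 : a4 d4
query mem[0x13]=0xb1, mem[0x12]=0x54, mem[0x15]=0x50, mem[0x04]=0x35, mem[0x21]=0xa4

MEM[0x13,0x12,0x15,0x04,0x21] = b1 54 50 35 a4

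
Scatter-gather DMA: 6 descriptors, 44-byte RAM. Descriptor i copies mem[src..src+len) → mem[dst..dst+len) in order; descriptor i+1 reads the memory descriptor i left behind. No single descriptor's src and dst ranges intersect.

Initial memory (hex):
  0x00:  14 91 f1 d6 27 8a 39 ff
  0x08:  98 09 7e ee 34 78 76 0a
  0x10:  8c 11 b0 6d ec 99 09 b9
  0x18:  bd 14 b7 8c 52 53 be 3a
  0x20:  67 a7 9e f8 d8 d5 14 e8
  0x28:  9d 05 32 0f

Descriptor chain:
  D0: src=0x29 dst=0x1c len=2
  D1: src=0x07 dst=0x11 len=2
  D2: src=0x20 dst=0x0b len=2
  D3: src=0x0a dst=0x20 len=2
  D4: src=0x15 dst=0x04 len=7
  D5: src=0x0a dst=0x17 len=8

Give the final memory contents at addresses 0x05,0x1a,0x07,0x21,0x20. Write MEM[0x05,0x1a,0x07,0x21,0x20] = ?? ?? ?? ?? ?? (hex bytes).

#0 dst[0x1c+2] := {0x05,0x32}
#1 dst[0x11+2] := {0xff,0x98}
#2 dst[0x0b+2] := {0x67,0xa7}
#3 dst[0x20+2] := {0x7e,0x67}
#4 dst[0x04+7] := {0x99,0x09,0xb9,0xbd,0x14,0xb7,0x8c}
#5 dst[0x17+8] := {0x8c,0x67,0xa7,0x78,0x76,0x0a,0x8c,0xff}
query mem[0x05]=0x09, mem[0x1a]=0x78, mem[0x07]=0xbd, mem[0x21]=0x67, mem[0x20]=0x7e

MEM[0x05,0x1a,0x07,0x21,0x20] = 09 78 bd 67 7e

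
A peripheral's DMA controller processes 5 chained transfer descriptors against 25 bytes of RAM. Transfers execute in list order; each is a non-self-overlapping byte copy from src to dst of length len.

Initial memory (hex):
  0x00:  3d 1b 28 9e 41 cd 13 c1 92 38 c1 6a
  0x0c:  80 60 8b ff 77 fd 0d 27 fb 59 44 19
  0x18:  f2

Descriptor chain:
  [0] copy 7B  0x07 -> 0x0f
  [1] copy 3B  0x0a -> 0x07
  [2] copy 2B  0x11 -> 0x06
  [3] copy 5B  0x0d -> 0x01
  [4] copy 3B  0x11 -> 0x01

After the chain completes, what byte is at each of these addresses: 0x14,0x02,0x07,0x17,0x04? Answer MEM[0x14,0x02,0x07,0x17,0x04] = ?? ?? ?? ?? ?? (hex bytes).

#0 dst[0x0f+7] := {0xc1,0x92,0x38,0xc1,0x6a,0x80,0x60}
#1 dst[0x07+3] := {0xc1,0x6a,0x80}
#2 dst[0x06+2] := {0x38,0xc1}
#3 dst[0x01+5] := {0x60,0x8b,0xc1,0x92,0x38}
#4 dst[0x01+3] := {0x38,0xc1,0x6a}
query mem[0x14]=0x80, mem[0x02]=0xc1, mem[0x07]=0xc1, mem[0x17]=0x19, mem[0x04]=0x92

MEM[0x14,0x02,0x07,0x17,0x04] = 80 c1 c1 19 92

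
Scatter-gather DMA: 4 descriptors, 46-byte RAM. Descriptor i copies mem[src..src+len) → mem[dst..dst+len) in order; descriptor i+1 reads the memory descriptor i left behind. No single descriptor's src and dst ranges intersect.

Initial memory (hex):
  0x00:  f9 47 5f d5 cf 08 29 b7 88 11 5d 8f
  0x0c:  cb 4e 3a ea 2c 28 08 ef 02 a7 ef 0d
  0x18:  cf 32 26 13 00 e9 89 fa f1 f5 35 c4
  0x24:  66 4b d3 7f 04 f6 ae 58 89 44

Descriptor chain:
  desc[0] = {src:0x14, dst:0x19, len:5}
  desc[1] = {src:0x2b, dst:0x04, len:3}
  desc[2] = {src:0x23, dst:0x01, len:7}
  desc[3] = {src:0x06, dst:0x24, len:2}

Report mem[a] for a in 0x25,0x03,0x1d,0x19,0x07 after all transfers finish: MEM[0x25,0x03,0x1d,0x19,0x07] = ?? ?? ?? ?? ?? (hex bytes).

#0 dst[0x19+5] := {0x02,0xa7,0xef,0x0d,0xcf}
#1 dst[0x04+3] := {0x58,0x89,0x44}
#2 dst[0x01+7] := {0xc4,0x66,0x4b,0xd3,0x7f,0x04,0xf6}
#3 dst[0x24+2] := {0x04,0xf6}
query mem[0x25]=0xf6, mem[0x03]=0x4b, mem[0x1d]=0xcf, mem[0x19]=0x02, mem[0x07]=0xf6

MEM[0x25,0x03,0x1d,0x19,0x07] = f6 4b cf 02 f6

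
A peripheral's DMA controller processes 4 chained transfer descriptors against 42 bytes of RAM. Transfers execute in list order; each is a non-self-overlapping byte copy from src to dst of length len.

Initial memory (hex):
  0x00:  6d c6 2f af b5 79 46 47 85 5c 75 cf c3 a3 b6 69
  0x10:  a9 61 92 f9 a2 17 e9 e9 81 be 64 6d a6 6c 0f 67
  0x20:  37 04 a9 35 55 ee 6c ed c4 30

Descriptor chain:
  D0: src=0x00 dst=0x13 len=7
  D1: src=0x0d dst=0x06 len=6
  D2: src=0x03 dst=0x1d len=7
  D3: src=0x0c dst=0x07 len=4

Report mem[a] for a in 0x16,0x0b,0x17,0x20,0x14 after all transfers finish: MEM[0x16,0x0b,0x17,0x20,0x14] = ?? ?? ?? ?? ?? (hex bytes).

  after D0: wrote 7B at 0x13 = 6dc62fafb57946
  after D1: wrote 6B at 0x06 = a3b669a96192
  after D2: wrote 7B at 0x1d = afb579a3b669a9
  after D3: wrote 4B at 0x07 = c3a3b669
query mem[0x16]=0xaf, mem[0x0b]=0x92, mem[0x17]=0xb5, mem[0x20]=0xa3, mem[0x14]=0xc6

MEM[0x16,0x0b,0x17,0x20,0x14] = af 92 b5 a3 c6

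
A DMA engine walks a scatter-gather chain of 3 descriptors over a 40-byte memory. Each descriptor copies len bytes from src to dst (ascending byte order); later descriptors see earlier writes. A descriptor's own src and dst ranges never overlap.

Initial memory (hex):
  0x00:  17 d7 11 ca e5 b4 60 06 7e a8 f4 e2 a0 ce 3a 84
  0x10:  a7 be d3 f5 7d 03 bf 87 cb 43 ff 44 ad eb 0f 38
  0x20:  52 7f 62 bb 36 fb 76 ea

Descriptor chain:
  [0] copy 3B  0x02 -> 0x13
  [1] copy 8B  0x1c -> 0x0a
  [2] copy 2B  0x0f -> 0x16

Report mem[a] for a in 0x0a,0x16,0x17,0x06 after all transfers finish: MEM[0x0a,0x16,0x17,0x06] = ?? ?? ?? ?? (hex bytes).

[0] 0x02->0x13 len=3 : 11 ca e5
[1] 0x1c->0x0a len=8 : ad eb 0f 38 52 7f 62 bb
[2] 0x0f->0x16 len=2 : 7f 62
query mem[0x0a]=0xad, mem[0x16]=0x7f, mem[0x17]=0x62, mem[0x06]=0x60

MEM[0x0a,0x16,0x17,0x06] = ad 7f 62 60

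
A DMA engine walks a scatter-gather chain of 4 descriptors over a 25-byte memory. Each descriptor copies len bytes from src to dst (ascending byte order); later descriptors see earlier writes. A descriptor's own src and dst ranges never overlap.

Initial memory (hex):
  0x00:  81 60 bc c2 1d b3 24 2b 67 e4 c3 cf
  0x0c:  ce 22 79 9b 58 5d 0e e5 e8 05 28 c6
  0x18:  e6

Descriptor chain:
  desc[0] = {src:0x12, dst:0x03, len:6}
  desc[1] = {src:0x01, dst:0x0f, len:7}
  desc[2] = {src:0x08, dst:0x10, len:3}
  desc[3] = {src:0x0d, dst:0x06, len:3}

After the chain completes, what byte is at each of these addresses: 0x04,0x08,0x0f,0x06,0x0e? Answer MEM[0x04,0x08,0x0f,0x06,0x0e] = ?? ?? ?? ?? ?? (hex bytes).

#0 dst[0x03+6] := {0x0e,0xe5,0xe8,0x05,0x28,0xc6}
#1 dst[0x0f+7] := {0x60,0xbc,0x0e,0xe5,0xe8,0x05,0x28}
#2 dst[0x10+3] := {0xc6,0xe4,0xc3}
#3 dst[0x06+3] := {0x22,0x79,0x60}
query mem[0x04]=0xe5, mem[0x08]=0x60, mem[0x0f]=0x60, mem[0x06]=0x22, mem[0x0e]=0x79

MEM[0x04,0x08,0x0f,0x06,0x0e] = e5 60 60 22 79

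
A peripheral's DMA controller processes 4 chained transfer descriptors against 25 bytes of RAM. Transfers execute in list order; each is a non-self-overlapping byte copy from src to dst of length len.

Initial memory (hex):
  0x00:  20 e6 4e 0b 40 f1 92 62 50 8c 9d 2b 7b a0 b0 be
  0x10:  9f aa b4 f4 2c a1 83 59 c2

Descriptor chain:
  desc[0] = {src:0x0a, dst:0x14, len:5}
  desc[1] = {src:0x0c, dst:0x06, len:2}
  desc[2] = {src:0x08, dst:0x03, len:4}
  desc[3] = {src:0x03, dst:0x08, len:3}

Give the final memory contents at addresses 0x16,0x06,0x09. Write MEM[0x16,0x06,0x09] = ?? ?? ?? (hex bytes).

[0] 0x0a->0x14 len=5 : 9d 2b 7b a0 b0
[1] 0x0c->0x06 len=2 : 7b a0
[2] 0x08->0x03 len=4 : 50 8c 9d 2b
[3] 0x03->0x08 len=3 : 50 8c 9d
query mem[0x16]=0x7b, mem[0x06]=0x2b, mem[0x09]=0x8c

MEM[0x16,0x06,0x09] = 7b 2b 8c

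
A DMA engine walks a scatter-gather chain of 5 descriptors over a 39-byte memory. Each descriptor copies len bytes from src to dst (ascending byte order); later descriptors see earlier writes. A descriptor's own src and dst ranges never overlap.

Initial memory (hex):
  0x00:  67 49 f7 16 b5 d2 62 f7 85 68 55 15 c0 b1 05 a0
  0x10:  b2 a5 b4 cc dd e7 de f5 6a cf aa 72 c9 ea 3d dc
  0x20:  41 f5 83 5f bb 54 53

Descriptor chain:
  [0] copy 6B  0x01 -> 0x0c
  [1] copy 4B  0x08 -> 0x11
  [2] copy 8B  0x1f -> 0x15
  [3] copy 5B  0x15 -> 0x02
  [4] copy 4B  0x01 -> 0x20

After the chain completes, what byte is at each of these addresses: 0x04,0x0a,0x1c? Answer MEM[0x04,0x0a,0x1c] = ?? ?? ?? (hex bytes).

MEM[0x04,0x0a,0x1c] = f5 55 53

D0: mem[0x0c..0x11] <- [49 f7 16 b5 d2 62]
D1: mem[0x11..0x14] <- [85 68 55 15]
D2: mem[0x15..0x1c] <- [dc 41 f5 83 5f bb 54 53]
D3: mem[0x02..0x06] <- [dc 41 f5 83 5f]
D4: mem[0x20..0x23] <- [49 dc 41 f5]
query mem[0x04]=0xf5, mem[0x0a]=0x55, mem[0x1c]=0x53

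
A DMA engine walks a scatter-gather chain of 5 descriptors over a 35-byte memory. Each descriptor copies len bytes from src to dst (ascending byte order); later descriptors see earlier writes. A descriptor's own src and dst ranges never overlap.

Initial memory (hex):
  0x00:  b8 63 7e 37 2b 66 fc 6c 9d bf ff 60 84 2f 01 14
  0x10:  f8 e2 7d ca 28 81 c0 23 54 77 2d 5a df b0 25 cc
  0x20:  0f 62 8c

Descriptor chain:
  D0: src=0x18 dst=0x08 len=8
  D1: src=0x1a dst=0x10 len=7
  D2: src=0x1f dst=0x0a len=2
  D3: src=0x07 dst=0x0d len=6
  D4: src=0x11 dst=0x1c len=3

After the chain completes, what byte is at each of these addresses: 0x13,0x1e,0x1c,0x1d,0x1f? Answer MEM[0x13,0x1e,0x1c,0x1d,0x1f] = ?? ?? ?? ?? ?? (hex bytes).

MEM[0x13,0x1e,0x1c,0x1d,0x1f] = b0 b0 0f df cc

#0 dst[0x08+8] := {0x54,0x77,0x2d,0x5a,0xdf,0xb0,0x25,0xcc}
#1 dst[0x10+7] := {0x2d,0x5a,0xdf,0xb0,0x25,0xcc,0x0f}
#2 dst[0x0a+2] := {0xcc,0x0f}
#3 dst[0x0d+6] := {0x6c,0x54,0x77,0xcc,0x0f,0xdf}
#4 dst[0x1c+3] := {0x0f,0xdf,0xb0}
query mem[0x13]=0xb0, mem[0x1e]=0xb0, mem[0x1c]=0x0f, mem[0x1d]=0xdf, mem[0x1f]=0xcc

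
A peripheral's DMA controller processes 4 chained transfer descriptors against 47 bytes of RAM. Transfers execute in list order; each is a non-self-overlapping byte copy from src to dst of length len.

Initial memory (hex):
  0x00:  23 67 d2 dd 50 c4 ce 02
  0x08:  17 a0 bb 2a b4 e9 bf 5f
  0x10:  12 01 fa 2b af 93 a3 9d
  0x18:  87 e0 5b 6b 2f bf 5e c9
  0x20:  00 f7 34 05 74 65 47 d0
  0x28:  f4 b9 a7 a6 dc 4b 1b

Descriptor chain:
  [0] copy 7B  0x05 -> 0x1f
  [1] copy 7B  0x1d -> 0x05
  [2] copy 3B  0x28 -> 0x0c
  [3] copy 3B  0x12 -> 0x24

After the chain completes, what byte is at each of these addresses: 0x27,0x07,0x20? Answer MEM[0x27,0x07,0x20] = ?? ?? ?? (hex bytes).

MEM[0x27,0x07,0x20] = d0 c4 ce

  after D0: wrote 7B at 0x1f = c4ce0217a0bb2a
  after D1: wrote 7B at 0x05 = bf5ec4ce0217a0
  after D2: wrote 3B at 0x0c = f4b9a7
  after D3: wrote 3B at 0x24 = fa2baf
query mem[0x27]=0xd0, mem[0x07]=0xc4, mem[0x20]=0xce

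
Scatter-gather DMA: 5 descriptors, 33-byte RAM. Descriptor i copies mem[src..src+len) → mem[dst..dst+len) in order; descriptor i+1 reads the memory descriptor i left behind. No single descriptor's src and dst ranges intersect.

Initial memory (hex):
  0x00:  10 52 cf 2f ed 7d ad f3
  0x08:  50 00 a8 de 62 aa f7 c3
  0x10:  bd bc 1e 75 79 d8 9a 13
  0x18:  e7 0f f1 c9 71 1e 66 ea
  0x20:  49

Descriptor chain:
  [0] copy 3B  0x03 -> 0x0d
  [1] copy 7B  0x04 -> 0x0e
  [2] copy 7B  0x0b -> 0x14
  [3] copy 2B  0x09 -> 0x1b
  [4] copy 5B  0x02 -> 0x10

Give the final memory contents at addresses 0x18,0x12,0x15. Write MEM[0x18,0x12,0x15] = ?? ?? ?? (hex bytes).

#0 dst[0x0d+3] := {0x2f,0xed,0x7d}
#1 dst[0x0e+7] := {0xed,0x7d,0xad,0xf3,0x50,0x00,0xa8}
#2 dst[0x14+7] := {0xde,0x62,0x2f,0xed,0x7d,0xad,0xf3}
#3 dst[0x1b+2] := {0x00,0xa8}
#4 dst[0x10+5] := {0xcf,0x2f,0xed,0x7d,0xad}
query mem[0x18]=0x7d, mem[0x12]=0xed, mem[0x15]=0x62

MEM[0x18,0x12,0x15] = 7d ed 62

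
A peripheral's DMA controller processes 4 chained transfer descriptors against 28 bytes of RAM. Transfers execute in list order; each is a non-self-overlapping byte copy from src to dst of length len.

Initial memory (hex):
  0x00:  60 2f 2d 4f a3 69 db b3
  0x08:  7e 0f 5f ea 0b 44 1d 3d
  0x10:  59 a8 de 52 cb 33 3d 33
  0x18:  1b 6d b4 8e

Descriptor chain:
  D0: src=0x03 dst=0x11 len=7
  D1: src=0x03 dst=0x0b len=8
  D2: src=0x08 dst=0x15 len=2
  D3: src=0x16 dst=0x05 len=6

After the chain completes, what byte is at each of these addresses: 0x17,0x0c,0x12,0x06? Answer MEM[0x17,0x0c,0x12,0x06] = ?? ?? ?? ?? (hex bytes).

#0 dst[0x11+7] := {0x4f,0xa3,0x69,0xdb,0xb3,0x7e,0x0f}
#1 dst[0x0b+8] := {0x4f,0xa3,0x69,0xdb,0xb3,0x7e,0x0f,0x5f}
#2 dst[0x15+2] := {0x7e,0x0f}
#3 dst[0x05+6] := {0x0f,0x0f,0x1b,0x6d,0xb4,0x8e}
query mem[0x17]=0x0f, mem[0x0c]=0xa3, mem[0x12]=0x5f, mem[0x06]=0x0f

MEM[0x17,0x0c,0x12,0x06] = 0f a3 5f 0f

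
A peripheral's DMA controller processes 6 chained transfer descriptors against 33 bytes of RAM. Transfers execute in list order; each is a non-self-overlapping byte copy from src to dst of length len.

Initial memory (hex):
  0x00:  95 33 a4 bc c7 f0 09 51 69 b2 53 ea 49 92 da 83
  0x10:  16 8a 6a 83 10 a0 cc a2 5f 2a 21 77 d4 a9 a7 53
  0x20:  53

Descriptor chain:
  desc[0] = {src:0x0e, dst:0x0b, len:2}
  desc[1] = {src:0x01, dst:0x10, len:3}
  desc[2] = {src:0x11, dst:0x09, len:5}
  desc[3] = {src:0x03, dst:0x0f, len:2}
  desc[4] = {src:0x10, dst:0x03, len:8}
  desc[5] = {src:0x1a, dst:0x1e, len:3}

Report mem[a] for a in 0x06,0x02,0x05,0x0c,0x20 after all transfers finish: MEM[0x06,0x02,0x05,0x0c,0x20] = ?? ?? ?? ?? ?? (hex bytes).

  after D0: wrote 2B at 0x0b = da83
  after D1: wrote 3B at 0x10 = 33a4bc
  after D2: wrote 5B at 0x09 = a4bc8310a0
  after D3: wrote 2B at 0x0f = bcc7
  after D4: wrote 8B at 0x03 = c7a4bc8310a0cca2
  after D5: wrote 3B at 0x1e = 2177d4
query mem[0x06]=0x83, mem[0x02]=0xa4, mem[0x05]=0xbc, mem[0x0c]=0x10, mem[0x20]=0xd4

MEM[0x06,0x02,0x05,0x0c,0x20] = 83 a4 bc 10 d4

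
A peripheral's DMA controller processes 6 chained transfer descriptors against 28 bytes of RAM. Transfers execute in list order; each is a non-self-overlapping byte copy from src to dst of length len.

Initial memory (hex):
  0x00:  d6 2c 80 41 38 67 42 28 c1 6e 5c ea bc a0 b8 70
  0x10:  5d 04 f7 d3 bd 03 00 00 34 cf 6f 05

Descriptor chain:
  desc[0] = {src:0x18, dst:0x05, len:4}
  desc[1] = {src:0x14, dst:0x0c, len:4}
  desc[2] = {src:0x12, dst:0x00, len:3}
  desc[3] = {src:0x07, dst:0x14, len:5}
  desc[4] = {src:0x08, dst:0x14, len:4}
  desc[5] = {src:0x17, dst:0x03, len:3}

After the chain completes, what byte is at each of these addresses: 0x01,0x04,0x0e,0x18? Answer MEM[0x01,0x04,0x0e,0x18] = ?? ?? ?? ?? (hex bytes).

  after D0: wrote 4B at 0x05 = 34cf6f05
  after D1: wrote 4B at 0x0c = bd030000
  after D2: wrote 3B at 0x00 = f7d3bd
  after D3: wrote 5B at 0x14 = 6f056e5cea
  after D4: wrote 4B at 0x14 = 056e5cea
  after D5: wrote 3B at 0x03 = eaeacf
query mem[0x01]=0xd3, mem[0x04]=0xea, mem[0x0e]=0x00, mem[0x18]=0xea

MEM[0x01,0x04,0x0e,0x18] = d3 ea 00 ea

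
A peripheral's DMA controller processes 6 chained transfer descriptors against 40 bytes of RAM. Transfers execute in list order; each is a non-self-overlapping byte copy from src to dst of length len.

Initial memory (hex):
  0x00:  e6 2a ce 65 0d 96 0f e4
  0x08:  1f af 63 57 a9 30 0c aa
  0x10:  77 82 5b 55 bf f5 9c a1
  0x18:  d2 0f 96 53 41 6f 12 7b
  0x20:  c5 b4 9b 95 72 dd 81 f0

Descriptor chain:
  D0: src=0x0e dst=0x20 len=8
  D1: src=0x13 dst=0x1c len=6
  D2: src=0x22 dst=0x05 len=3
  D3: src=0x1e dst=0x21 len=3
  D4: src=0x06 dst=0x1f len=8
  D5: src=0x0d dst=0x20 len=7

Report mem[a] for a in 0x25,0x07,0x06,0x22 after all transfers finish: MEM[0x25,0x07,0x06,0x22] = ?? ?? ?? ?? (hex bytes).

MEM[0x25,0x07,0x06,0x22] = 5b 5b 82 aa

#0 dst[0x20+8] := {0x0c,0xaa,0x77,0x82,0x5b,0x55,0xbf,0xf5}
#1 dst[0x1c+6] := {0x55,0xbf,0xf5,0x9c,0xa1,0xd2}
#2 dst[0x05+3] := {0x77,0x82,0x5b}
#3 dst[0x21+3] := {0xf5,0x9c,0xa1}
#4 dst[0x1f+8] := {0x82,0x5b,0x1f,0xaf,0x63,0x57,0xa9,0x30}
#5 dst[0x20+7] := {0x30,0x0c,0xaa,0x77,0x82,0x5b,0x55}
query mem[0x25]=0x5b, mem[0x07]=0x5b, mem[0x06]=0x82, mem[0x22]=0xaa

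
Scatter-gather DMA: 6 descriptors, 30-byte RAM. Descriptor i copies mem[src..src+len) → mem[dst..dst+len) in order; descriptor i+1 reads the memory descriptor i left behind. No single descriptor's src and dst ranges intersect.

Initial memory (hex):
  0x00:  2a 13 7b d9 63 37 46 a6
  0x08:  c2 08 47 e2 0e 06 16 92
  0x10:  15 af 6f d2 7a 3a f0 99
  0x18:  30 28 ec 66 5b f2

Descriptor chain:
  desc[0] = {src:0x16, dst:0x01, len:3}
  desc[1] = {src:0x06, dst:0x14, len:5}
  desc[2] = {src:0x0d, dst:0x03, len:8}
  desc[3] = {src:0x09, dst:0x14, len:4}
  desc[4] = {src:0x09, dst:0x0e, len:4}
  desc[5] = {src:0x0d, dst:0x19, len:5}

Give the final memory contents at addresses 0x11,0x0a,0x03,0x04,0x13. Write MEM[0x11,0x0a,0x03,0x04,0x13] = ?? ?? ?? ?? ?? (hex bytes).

[0] 0x16->0x01 len=3 : f0 99 30
[1] 0x06->0x14 len=5 : 46 a6 c2 08 47
[2] 0x0d->0x03 len=8 : 06 16 92 15 af 6f d2 46
[3] 0x09->0x14 len=4 : d2 46 e2 0e
[4] 0x09->0x0e len=4 : d2 46 e2 0e
[5] 0x0d->0x19 len=5 : 06 d2 46 e2 0e
query mem[0x11]=0x0e, mem[0x0a]=0x46, mem[0x03]=0x06, mem[0x04]=0x16, mem[0x13]=0xd2

MEM[0x11,0x0a,0x03,0x04,0x13] = 0e 46 06 16 d2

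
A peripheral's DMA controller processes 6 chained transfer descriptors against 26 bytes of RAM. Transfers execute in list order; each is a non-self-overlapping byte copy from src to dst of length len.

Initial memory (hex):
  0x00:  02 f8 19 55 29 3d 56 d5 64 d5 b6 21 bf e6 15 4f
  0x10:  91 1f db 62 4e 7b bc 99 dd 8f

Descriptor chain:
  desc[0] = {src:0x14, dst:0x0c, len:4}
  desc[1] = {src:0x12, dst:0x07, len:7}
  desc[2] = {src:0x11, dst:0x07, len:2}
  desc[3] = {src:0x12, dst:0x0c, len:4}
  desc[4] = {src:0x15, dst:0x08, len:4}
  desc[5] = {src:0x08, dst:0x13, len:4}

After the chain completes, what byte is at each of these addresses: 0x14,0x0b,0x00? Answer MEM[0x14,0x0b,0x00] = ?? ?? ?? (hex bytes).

D0: mem[0x0c..0x0f] <- [4e 7b bc 99]
D1: mem[0x07..0x0d] <- [db 62 4e 7b bc 99 dd]
D2: mem[0x07..0x08] <- [1f db]
D3: mem[0x0c..0x0f] <- [db 62 4e 7b]
D4: mem[0x08..0x0b] <- [7b bc 99 dd]
D5: mem[0x13..0x16] <- [7b bc 99 dd]
query mem[0x14]=0xbc, mem[0x0b]=0xdd, mem[0x00]=0x02

MEM[0x14,0x0b,0x00] = bc dd 02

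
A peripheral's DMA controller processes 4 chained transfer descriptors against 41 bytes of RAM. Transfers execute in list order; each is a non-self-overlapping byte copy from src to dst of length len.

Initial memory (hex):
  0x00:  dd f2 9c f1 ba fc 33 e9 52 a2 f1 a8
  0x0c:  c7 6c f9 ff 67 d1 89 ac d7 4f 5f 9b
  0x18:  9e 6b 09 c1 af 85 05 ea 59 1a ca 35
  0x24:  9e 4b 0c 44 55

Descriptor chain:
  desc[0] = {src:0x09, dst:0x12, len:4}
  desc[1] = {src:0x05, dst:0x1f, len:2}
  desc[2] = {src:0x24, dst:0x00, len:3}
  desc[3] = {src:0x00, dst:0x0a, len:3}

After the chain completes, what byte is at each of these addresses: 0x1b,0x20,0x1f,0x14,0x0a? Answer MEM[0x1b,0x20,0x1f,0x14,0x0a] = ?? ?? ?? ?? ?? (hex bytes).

MEM[0x1b,0x20,0x1f,0x14,0x0a] = c1 33 fc a8 9e

  after D0: wrote 4B at 0x12 = a2f1a8c7
  after D1: wrote 2B at 0x1f = fc33
  after D2: wrote 3B at 0x00 = 9e4b0c
  after D3: wrote 3B at 0x0a = 9e4b0c
query mem[0x1b]=0xc1, mem[0x20]=0x33, mem[0x1f]=0xfc, mem[0x14]=0xa8, mem[0x0a]=0x9e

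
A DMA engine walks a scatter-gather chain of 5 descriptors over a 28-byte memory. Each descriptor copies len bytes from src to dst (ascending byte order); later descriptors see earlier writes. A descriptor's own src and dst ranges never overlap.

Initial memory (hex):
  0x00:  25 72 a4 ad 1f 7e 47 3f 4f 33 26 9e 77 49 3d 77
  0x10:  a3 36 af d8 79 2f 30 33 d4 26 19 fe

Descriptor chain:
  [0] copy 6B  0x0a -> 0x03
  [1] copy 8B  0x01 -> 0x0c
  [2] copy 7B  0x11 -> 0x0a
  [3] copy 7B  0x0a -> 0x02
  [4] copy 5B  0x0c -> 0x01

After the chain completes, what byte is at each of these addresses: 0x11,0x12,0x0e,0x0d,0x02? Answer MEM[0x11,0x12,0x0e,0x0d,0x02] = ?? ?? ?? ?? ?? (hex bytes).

MEM[0x11,0x12,0x0e,0x0d,0x02] = 49 3d 2f 79 79

#0 dst[0x03+6] := {0x26,0x9e,0x77,0x49,0x3d,0x77}
#1 dst[0x0c+8] := {0x72,0xa4,0x26,0x9e,0x77,0x49,0x3d,0x77}
#2 dst[0x0a+7] := {0x49,0x3d,0x77,0x79,0x2f,0x30,0x33}
#3 dst[0x02+7] := {0x49,0x3d,0x77,0x79,0x2f,0x30,0x33}
#4 dst[0x01+5] := {0x77,0x79,0x2f,0x30,0x33}
query mem[0x11]=0x49, mem[0x12]=0x3d, mem[0x0e]=0x2f, mem[0x0d]=0x79, mem[0x02]=0x79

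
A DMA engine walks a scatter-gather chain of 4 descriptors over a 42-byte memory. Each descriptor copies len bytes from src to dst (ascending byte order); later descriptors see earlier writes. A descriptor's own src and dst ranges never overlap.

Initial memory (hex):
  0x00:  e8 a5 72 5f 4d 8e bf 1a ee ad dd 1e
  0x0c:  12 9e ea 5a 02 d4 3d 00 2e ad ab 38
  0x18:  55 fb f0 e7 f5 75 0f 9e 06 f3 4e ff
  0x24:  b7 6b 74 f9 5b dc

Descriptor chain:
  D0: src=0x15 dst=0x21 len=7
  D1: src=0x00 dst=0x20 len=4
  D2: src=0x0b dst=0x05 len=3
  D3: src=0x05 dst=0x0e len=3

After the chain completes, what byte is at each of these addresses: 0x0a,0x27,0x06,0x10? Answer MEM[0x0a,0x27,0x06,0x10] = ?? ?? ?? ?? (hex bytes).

#0 dst[0x21+7] := {0xad,0xab,0x38,0x55,0xfb,0xf0,0xe7}
#1 dst[0x20+4] := {0xe8,0xa5,0x72,0x5f}
#2 dst[0x05+3] := {0x1e,0x12,0x9e}
#3 dst[0x0e+3] := {0x1e,0x12,0x9e}
query mem[0x0a]=0xdd, mem[0x27]=0xe7, mem[0x06]=0x12, mem[0x10]=0x9e

MEM[0x0a,0x27,0x06,0x10] = dd e7 12 9e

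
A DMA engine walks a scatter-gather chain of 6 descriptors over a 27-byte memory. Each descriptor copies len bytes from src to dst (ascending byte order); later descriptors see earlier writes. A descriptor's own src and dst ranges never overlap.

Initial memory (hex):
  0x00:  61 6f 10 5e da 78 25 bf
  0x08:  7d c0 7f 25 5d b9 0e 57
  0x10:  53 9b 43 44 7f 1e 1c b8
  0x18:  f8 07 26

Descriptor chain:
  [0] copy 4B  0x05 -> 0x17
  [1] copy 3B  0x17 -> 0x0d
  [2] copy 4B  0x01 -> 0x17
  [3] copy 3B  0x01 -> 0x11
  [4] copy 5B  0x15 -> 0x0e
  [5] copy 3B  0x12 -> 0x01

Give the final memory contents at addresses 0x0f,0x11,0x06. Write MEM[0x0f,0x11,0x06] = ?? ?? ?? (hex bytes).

D0: mem[0x17..0x1a] <- [78 25 bf 7d]
D1: mem[0x0d..0x0f] <- [78 25 bf]
D2: mem[0x17..0x1a] <- [6f 10 5e da]
D3: mem[0x11..0x13] <- [6f 10 5e]
D4: mem[0x0e..0x12] <- [1e 1c 6f 10 5e]
D5: mem[0x01..0x03] <- [5e 5e 7f]
query mem[0x0f]=0x1c, mem[0x11]=0x10, mem[0x06]=0x25

MEM[0x0f,0x11,0x06] = 1c 10 25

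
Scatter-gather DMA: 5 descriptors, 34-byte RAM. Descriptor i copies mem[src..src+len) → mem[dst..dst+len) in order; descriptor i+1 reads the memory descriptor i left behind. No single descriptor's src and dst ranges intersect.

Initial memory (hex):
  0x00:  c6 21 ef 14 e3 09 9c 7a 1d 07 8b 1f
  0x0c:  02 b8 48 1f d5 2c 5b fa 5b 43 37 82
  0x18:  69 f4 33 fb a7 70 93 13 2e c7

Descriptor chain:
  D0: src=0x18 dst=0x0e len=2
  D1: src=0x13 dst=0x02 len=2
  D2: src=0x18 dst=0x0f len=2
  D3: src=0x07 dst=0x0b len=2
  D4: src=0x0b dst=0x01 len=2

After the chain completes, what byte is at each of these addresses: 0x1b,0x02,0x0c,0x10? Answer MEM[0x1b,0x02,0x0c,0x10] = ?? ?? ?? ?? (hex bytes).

D0: mem[0x0e..0x0f] <- [69 f4]
D1: mem[0x02..0x03] <- [fa 5b]
D2: mem[0x0f..0x10] <- [69 f4]
D3: mem[0x0b..0x0c] <- [7a 1d]
D4: mem[0x01..0x02] <- [7a 1d]
query mem[0x1b]=0xfb, mem[0x02]=0x1d, mem[0x0c]=0x1d, mem[0x10]=0xf4

MEM[0x1b,0x02,0x0c,0x10] = fb 1d 1d f4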